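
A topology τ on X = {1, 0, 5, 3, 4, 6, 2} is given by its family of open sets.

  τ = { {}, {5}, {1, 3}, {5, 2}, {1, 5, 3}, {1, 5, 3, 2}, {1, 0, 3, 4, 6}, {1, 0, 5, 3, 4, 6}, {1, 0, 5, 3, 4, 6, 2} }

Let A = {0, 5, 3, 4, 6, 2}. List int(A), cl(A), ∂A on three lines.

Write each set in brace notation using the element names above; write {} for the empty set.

U open, U⊆A: {}, {5}, {5, 2}. int(A) = ⋃ = {5, 2}
X∖A={1}, int(X∖A)={}, hence cl(A)={1, 0, 5, 3, 4, 6, 2}
∂A: remove int from cl → {1, 0, 3, 4, 6}

int(A) = {5, 2}
cl(A)  = {1, 0, 5, 3, 4, 6, 2}
∂A     = {1, 0, 3, 4, 6}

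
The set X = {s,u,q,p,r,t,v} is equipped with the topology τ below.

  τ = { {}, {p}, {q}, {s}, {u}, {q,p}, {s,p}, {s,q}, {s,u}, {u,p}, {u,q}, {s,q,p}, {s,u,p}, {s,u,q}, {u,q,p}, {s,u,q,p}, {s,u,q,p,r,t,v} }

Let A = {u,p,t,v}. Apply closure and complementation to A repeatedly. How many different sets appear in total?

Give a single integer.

X∖A={s,q,r}, int(X∖A)={s,q}, hence cl(A)={u,p,r,t,v}
Orbit (k=closure, c=complement):
  1. A     = {u,p,t,v}
  2. kA    = {u,p,r,t,v}
  3. cA    = {s,q,r}
  4. ckA   = {s,q}
  5. kcA   = {s,q,r,t,v}
  6. ckcA  = {u,p}
(closed under both — stop)

6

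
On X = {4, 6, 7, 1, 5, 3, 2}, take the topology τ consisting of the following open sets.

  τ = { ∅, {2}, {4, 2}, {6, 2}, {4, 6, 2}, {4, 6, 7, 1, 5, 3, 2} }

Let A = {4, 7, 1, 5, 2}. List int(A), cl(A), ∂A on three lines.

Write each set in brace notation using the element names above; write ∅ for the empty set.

int(A) = {4, 2}
cl(A)  = {4, 6, 7, 1, 5, 3, 2}
∂A     = {6, 7, 1, 5, 3}

U open, U⊆A: ∅, {2}, {4, 2}. int(A) = ⋃ = {4, 2}
X∖A={6, 3}, int(X∖A)=∅, hence cl(A)={4, 6, 7, 1, 5, 3, 2}
∂A: remove int from cl → {6, 7, 1, 5, 3}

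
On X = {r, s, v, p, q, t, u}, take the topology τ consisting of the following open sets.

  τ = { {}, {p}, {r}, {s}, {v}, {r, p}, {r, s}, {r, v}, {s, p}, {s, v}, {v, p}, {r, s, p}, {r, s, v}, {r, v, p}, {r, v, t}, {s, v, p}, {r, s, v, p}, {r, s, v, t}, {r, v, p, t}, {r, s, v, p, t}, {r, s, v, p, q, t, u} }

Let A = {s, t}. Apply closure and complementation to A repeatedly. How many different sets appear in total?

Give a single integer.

8

cl via duality: int({r, v, p, q, u}) = {r, v, p}, so X∖{r, v, p} = {s, q, t, u}
Write k for closure, c for complement:
  1. A     = {s, t}
  2. kA    = {s, q, t, u}
  3. cA    = {r, v, p, q, u}
  4. ckA   = {r, v, p}
  5. kcA   = {r, v, p, q, t, u}
  6. ckcA  = {s}
  7. kckcA = {s, q, u}
  8. ckckcA = {r, v, p, t}
applying k or c yields no new set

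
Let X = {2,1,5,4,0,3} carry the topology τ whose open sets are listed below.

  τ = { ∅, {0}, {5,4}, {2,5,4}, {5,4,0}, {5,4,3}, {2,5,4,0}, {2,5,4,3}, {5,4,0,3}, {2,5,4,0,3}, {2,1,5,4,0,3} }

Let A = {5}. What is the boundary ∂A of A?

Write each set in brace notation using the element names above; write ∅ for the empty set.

{2,1,5,4,3}

U open, U⊆A: ∅. int(A) = ⋃ = ∅
X∖A={2,1,4,0,3}, int(X∖A)={0}, hence cl(A)={2,1,5,4,3}
∂A: remove int from cl → {2,1,5,4,3}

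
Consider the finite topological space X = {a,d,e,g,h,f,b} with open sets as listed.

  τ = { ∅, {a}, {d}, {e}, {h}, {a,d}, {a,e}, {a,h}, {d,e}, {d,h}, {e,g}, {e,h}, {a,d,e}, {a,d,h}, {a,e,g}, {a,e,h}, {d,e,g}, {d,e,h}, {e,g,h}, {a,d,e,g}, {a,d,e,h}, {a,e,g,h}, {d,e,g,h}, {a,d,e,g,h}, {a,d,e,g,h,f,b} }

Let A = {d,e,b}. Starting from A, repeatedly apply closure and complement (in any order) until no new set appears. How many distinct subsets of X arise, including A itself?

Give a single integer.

cl via duality: int({a,g,h,f}) = {a,h}, so X∖{a,h} = {d,e,g,f,b}
Write k for closure, c for complement:
  1. A     = {d,e,b}
  2. kA    = {d,e,g,f,b}
  3. cA    = {a,g,h,f}
  4. ckA   = {a,h}
  5. kcA   = {a,g,h,f,b}
  6. kckA  = {a,h,f,b}
  7. ckcA  = {d,e}
  8. ckckA = {d,e,g}
applying k or c yields no new set

8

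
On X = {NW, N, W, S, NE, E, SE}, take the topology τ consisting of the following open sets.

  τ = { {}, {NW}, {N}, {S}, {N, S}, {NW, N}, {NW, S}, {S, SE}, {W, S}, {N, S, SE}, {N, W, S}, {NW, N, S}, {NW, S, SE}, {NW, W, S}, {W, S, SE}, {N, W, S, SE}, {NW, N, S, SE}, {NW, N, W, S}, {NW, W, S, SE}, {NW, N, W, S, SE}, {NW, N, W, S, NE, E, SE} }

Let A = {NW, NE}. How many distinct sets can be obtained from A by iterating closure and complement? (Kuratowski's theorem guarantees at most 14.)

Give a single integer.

X∖A={N, W, S, E, SE}, int(X∖A)={N, W, S, SE}, hence cl(A)={NW, NE, E}
Orbit (k=closure, c=complement):
  1. A     = {NW, NE}
  2. kA    = {NW, NE, E}
  3. cA    = {N, W, S, E, SE}
  4. ckA   = {N, W, S, SE}
  5. kcA   = {N, W, S, NE, E, SE}
  6. ckcA  = {NW}
(closed under both — stop)

6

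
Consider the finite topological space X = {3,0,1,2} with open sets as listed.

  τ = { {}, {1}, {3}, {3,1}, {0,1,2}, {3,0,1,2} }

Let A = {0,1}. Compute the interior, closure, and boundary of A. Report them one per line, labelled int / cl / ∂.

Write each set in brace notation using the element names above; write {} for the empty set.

int(A) = {1}
cl(A)  = {0,1,2}
∂A     = {0,2}

U open, U⊆A: {}, {1}. int(A) = ⋃ = {1}
X∖A={3,2}, int(X∖A)={3}, hence cl(A)={0,1,2}
∂A: remove int from cl → {0,2}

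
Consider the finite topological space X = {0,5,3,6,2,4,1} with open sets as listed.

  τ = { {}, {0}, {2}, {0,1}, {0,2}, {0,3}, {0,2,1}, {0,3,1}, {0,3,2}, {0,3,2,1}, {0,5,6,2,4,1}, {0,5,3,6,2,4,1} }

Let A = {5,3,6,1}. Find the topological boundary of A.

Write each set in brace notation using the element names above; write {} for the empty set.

open subsets of A: {}; so int(A) = {}
closure: X∖int(X∖A) = X∖{0,2} = {5,3,6,4,1}
∂A = {5,3,6,4,1} minus {} = {5,3,6,4,1}

{5,3,6,4,1}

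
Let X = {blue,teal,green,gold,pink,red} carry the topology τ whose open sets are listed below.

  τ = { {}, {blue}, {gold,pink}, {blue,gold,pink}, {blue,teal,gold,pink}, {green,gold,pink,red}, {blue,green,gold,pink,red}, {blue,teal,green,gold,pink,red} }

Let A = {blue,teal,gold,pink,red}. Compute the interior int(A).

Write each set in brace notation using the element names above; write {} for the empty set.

{blue,teal,gold,pink}

interior: largest open inside A is {blue,teal,gold,pink} (from {}, {blue}, {gold,pink}, {blue,gold,pink}, {blue,teal,gold,pink})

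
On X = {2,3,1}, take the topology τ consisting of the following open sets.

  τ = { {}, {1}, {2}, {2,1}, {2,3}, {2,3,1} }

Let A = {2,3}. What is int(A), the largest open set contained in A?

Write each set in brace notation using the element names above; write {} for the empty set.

U open, U⊆A: {}, {2}, {2,3}. int(A) = ⋃ = {2,3}

{2,3}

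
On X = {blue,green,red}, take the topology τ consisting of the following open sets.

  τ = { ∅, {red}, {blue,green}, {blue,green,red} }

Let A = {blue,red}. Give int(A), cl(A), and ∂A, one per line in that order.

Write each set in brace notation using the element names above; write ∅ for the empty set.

U open, U⊆A: ∅, {red}. int(A) = ⋃ = {red}
X∖A={green}, int(X∖A)=∅, hence cl(A)={blue,green,red}
∂A: remove int from cl → {blue,green}

int(A) = {red}
cl(A)  = {blue,green,red}
∂A     = {blue,green}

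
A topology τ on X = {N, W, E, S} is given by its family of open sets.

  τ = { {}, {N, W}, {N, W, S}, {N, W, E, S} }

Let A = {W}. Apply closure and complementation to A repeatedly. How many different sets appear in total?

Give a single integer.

4

closure: X∖int(X∖A) = X∖{} = {N, W, E, S}
Let k=closure and c=complement:
  1. A     = {W}
  2. kA    = {N, W, E, S}
  3. cA    = {N, E, S}
  4. ckA   = {}
— saturated at 4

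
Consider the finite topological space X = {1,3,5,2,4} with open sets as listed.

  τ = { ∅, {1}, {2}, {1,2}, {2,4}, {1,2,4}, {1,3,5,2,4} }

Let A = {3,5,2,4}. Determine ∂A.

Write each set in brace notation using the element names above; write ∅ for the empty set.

{3,5}

interior: largest open inside A is {2,4} (from ∅, {2}, {2,4})
cl via duality: int({1}) = {1}, so X∖{1} = {3,5,2,4}
cl∖int = {3,5}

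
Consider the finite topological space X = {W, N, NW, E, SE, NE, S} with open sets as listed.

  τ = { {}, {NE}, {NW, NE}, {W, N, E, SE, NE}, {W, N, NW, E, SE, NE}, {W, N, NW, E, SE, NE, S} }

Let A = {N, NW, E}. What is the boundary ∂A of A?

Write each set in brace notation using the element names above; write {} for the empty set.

{W, N, NW, E, SE, S}

open subsets of A: {}; so int(A) = {}
closure: X∖int(X∖A) = X∖{NE} = {W, N, NW, E, SE, S}
∂A = {W, N, NW, E, SE, S} minus {} = {W, N, NW, E, SE, S}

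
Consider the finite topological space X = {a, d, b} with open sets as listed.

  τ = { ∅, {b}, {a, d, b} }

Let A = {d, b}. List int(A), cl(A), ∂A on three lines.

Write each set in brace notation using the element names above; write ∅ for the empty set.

U open, U⊆A: ∅, {b}. int(A) = ⋃ = {b}
X∖A={a}, int(X∖A)=∅, hence cl(A)={a, d, b}
∂A: remove int from cl → {a, d}

int(A) = {b}
cl(A)  = {a, d, b}
∂A     = {a, d}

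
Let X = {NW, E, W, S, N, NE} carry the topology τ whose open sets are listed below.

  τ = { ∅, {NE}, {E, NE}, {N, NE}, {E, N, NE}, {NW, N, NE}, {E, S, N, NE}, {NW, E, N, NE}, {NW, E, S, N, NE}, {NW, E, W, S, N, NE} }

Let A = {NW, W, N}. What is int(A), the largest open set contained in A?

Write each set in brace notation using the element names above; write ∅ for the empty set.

∅

interior: largest open inside A is ∅ (from ∅)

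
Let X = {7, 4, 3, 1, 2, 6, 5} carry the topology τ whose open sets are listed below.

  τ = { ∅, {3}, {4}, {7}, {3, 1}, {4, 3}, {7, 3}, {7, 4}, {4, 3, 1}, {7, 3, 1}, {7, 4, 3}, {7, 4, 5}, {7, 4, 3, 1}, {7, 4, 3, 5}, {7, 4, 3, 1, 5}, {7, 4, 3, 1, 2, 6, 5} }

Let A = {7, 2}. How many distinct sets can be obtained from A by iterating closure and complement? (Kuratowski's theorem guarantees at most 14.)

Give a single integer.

closure: X∖int(X∖A) = X∖{4, 3, 1} = {7, 2, 6, 5}
Let k=closure and c=complement:
  1. A     = {7, 2}
  2. kA    = {7, 2, 6, 5}
  3. cA    = {4, 3, 1, 6, 5}
  4. ckA   = {4, 3, 1}
  5. kcA   = {4, 3, 1, 2, 6, 5}
  6. ckcA  = {7}
— saturated at 6

6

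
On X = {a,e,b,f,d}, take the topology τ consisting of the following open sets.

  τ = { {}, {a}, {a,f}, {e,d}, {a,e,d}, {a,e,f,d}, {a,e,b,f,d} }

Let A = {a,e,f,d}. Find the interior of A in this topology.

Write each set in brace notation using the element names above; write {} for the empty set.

{a,e,f,d}

opens ⊆ A: {}, {a}, {a,f}, {e,d}, {a,e,d}, {a,e,f,d}; union → int = {a,e,f,d}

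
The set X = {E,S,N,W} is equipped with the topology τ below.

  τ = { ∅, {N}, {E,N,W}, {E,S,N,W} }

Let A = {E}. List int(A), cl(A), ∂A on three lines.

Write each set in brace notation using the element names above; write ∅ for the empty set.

interior: largest open inside A is ∅ (from ∅)
cl via duality: int({S,N,W}) = {N}, so X∖{N} = {E,S,W}
cl∖int = {E,S,W}

int(A) = ∅
cl(A)  = {E,S,W}
∂A     = {E,S,W}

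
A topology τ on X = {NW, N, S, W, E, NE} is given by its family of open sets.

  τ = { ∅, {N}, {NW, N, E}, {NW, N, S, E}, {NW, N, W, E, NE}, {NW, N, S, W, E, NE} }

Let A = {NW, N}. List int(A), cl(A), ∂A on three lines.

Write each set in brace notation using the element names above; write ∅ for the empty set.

open subsets of A: ∅, {N}; so int(A) = {N}
closure: X∖int(X∖A) = X∖∅ = {NW, N, S, W, E, NE}
∂A = {NW, N, S, W, E, NE} minus {N} = {NW, S, W, E, NE}

int(A) = {N}
cl(A)  = {NW, N, S, W, E, NE}
∂A     = {NW, S, W, E, NE}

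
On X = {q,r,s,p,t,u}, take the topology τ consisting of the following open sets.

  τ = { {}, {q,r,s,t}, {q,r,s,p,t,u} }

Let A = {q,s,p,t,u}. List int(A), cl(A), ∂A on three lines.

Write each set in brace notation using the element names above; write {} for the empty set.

int(A) = {}
cl(A)  = {q,r,s,p,t,u}
∂A     = {q,r,s,p,t,u}

open subsets of A: {}; so int(A) = {}
closure: X∖int(X∖A) = X∖{} = {q,r,s,p,t,u}
∂A = {q,r,s,p,t,u} minus {} = {q,r,s,p,t,u}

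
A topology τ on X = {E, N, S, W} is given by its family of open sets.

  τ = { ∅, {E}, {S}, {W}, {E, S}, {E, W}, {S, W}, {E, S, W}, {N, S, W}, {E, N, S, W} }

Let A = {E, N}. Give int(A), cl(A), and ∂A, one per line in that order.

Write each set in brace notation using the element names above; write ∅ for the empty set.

int(A) = {E}
cl(A)  = {E, N}
∂A     = {N}

interior: largest open inside A is {E} (from ∅, {E})
cl via duality: int({S, W}) = {S, W}, so X∖{S, W} = {E, N}
cl∖int = {N}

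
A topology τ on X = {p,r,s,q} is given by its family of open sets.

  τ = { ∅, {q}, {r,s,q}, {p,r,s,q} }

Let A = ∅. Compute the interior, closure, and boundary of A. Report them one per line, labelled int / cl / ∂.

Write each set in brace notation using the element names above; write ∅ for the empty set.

U open, U⊆A: ∅. int(A) = ⋃ = ∅
X∖A={p,r,s,q}, int(X∖A)={p,r,s,q}, hence cl(A)=∅
∂A: remove int from cl → ∅

int(A) = ∅
cl(A)  = ∅
∂A     = ∅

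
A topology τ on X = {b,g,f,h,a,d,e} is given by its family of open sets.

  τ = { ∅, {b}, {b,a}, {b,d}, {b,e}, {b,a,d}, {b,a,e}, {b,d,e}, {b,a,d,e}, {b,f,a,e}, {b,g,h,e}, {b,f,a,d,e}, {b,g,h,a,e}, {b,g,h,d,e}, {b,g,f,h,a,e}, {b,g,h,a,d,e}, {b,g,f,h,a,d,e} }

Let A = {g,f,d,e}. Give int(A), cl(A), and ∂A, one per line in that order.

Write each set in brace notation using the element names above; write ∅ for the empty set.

int(A) = ∅
cl(A)  = {g,f,h,d,e}
∂A     = {g,f,h,d,e}

opens ⊆ A: ∅; union → int = ∅
complement {b,h,a}; its interior {b,a}; cl(A) = X∖{b,a} = {g,f,h,d,e}
boundary = {g,f,h,d,e} ∖ ∅ = {g,f,h,d,e}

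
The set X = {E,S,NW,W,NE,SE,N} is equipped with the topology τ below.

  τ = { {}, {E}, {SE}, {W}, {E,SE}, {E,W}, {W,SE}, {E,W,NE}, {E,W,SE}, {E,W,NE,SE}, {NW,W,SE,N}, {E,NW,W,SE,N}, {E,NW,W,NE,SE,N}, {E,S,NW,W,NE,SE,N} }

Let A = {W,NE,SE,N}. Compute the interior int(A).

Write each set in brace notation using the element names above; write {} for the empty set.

interior: largest open inside A is {W,SE} (from {}, {SE}, {W}, {W,SE})

{W,SE}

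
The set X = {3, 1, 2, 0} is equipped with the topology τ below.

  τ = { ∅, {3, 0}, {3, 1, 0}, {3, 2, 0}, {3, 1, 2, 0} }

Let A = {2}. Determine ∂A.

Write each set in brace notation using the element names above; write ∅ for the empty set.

{2}

open subsets of A: ∅; so int(A) = ∅
closure: X∖int(X∖A) = X∖{3, 1, 0} = {2}
∂A = {2} minus ∅ = {2}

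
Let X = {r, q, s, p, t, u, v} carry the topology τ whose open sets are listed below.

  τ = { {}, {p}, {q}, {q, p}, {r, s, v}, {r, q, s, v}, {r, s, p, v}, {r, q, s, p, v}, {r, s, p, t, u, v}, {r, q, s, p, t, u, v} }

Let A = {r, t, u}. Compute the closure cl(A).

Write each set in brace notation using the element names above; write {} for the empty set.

{r, s, t, u, v}

X∖A={q, s, p, v}, int(X∖A)={q, p}, hence cl(A)={r, s, t, u, v}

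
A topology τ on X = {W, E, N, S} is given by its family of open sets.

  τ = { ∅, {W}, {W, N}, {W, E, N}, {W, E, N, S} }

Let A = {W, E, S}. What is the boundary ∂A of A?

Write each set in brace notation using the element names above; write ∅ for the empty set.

U open, U⊆A: ∅, {W}. int(A) = ⋃ = {W}
X∖A={N}, int(X∖A)=∅, hence cl(A)={W, E, N, S}
∂A: remove int from cl → {E, N, S}

{E, N, S}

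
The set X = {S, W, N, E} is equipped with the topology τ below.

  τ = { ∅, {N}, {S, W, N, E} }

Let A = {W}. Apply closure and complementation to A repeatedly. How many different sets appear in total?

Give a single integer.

cl via duality: int({S, N, E}) = {N}, so X∖{N} = {S, W, E}
Write k for closure, c for complement:
  1. A     = {W}
  2. kA    = {S, W, E}
  3. cA    = {S, N, E}
  4. ckA   = {N}
  5. kcA   = {S, W, N, E}
  6. ckcA  = ∅
applying k or c yields no new set

6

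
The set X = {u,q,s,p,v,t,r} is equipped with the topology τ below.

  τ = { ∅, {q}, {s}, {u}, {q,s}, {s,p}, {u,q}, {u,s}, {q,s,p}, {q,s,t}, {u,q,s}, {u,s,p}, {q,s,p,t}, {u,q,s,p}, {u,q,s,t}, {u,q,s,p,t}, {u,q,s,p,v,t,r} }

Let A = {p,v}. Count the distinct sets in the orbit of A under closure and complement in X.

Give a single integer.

6

cl via duality: int({u,q,s,t,r}) = {u,q,s,t}, so X∖{u,q,s,t} = {p,v,r}
Write k for closure, c for complement:
  1. A     = {p,v}
  2. kA    = {p,v,r}
  3. cA    = {u,q,s,t,r}
  4. ckA   = {u,q,s,t}
  5. kcA   = {u,q,s,p,v,t,r}
  6. ckcA  = ∅
applying k or c yields no new set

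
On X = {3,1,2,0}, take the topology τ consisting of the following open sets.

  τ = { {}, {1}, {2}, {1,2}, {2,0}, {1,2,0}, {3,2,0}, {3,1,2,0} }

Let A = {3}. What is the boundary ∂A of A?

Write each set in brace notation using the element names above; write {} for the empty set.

{3}

open subsets of A: {}; so int(A) = {}
closure: X∖int(X∖A) = X∖{1,2,0} = {3}
∂A = {3} minus {} = {3}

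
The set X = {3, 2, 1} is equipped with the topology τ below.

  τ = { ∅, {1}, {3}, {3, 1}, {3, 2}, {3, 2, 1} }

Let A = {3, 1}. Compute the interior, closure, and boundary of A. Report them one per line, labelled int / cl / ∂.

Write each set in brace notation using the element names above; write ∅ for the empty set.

U open, U⊆A: ∅, {3}, {1}, {3, 1}. int(A) = ⋃ = {3, 1}
X∖A={2}, int(X∖A)=∅, hence cl(A)={3, 2, 1}
∂A: remove int from cl → {2}

int(A) = {3, 1}
cl(A)  = {3, 2, 1}
∂A     = {2}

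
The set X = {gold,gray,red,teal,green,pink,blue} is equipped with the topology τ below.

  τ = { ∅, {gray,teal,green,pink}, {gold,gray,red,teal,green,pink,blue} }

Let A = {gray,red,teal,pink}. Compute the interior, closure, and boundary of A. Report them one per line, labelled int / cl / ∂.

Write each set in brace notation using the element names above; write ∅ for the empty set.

U open, U⊆A: ∅. int(A) = ⋃ = ∅
X∖A={gold,green,blue}, int(X∖A)=∅, hence cl(A)={gold,gray,red,teal,green,pink,blue}
∂A: remove int from cl → {gold,gray,red,teal,green,pink,blue}

int(A) = ∅
cl(A)  = {gold,gray,red,teal,green,pink,blue}
∂A     = {gold,gray,red,teal,green,pink,blue}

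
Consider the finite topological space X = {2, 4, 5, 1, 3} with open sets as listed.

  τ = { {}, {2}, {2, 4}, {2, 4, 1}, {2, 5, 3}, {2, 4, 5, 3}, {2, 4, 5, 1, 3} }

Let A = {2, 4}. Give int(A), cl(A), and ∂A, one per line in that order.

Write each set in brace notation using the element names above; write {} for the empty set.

U open, U⊆A: {}, {2}, {2, 4}. int(A) = ⋃ = {2, 4}
X∖A={5, 1, 3}, int(X∖A)={}, hence cl(A)={2, 4, 5, 1, 3}
∂A: remove int from cl → {5, 1, 3}

int(A) = {2, 4}
cl(A)  = {2, 4, 5, 1, 3}
∂A     = {5, 1, 3}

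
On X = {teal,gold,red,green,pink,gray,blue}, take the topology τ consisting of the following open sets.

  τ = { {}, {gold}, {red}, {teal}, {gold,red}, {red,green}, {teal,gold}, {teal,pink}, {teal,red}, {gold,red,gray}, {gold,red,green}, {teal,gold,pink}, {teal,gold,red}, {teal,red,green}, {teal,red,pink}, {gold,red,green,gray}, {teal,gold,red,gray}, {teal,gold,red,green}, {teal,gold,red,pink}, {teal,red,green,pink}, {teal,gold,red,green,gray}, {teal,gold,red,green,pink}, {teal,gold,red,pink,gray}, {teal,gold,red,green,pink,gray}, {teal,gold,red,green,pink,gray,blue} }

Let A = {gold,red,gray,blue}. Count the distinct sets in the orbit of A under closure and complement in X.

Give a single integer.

8

complement {teal,green,pink}; its interior {teal,pink}; cl(A) = X∖{teal,pink} = {gold,red,green,gray,blue}
With k = closure, c = complement:
  1. A     = {gold,red,gray,blue}
  2. kA    = {gold,red,green,gray,blue}
  3. cA    = {teal,green,pink}
  4. ckA   = {teal,pink}
  5. kcA   = {teal,green,pink,blue}
  6. kckA  = {teal,pink,blue}
  7. ckcA  = {gold,red,gray}
  8. ckckA = {gold,red,green,gray}
k, c of each give nothing new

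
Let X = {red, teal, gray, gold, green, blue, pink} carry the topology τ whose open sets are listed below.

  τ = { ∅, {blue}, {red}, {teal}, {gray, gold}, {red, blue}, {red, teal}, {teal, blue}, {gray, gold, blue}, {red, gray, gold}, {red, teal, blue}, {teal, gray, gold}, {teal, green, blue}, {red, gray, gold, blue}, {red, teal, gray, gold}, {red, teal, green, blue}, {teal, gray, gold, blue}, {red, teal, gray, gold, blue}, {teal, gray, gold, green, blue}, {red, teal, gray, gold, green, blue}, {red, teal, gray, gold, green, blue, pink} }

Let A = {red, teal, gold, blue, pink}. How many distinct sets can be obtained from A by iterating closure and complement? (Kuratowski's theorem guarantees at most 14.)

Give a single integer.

10

closure: X∖int(X∖A) = X∖∅ = {red, teal, gray, gold, green, blue, pink}
Let k=closure and c=complement:
  1. A     = {red, teal, gold, blue, pink}
  2. kA    = {red, teal, gray, gold, green, blue, pink}
  3. cA    = {gray, green}
  4. ckA   = ∅
  5. kcA   = {gray, gold, green, pink}
  6. ckcA  = {red, teal, blue}
  7. kckcA = {red, teal, green, blue, pink}
  8. ckckcA = {gray, gold}
  9. kckckcA = {gray, gold, pink}
  10. ckckckcA = {red, teal, green, blue}
— saturated at 10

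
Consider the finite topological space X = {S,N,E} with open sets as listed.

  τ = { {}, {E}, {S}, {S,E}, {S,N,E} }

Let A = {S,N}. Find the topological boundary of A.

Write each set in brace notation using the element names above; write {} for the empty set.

open subsets of A: {}, {S}; so int(A) = {S}
closure: X∖int(X∖A) = X∖{E} = {S,N}
∂A = {S,N} minus {S} = {N}

{N}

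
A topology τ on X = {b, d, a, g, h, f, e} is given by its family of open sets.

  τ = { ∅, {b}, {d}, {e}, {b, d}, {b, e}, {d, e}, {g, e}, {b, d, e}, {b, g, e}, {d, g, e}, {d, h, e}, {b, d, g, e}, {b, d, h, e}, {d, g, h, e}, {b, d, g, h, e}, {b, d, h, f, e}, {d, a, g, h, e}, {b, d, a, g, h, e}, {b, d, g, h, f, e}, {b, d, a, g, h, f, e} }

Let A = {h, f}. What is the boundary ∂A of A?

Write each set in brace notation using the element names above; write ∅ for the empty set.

opens ⊆ A: ∅; union → int = ∅
complement {b, d, a, g, e}; its interior {b, d, g, e}; cl(A) = X∖{b, d, g, e} = {a, h, f}
boundary = {a, h, f} ∖ ∅ = {a, h, f}

{a, h, f}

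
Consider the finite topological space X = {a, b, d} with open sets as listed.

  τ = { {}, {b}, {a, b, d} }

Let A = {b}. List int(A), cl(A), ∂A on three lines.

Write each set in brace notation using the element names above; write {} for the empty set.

int(A) = {b}
cl(A)  = {a, b, d}
∂A     = {a, d}

opens ⊆ A: {}, {b}; union → int = {b}
complement {a, d}; its interior {}; cl(A) = X∖{} = {a, b, d}
boundary = {a, b, d} ∖ {b} = {a, d}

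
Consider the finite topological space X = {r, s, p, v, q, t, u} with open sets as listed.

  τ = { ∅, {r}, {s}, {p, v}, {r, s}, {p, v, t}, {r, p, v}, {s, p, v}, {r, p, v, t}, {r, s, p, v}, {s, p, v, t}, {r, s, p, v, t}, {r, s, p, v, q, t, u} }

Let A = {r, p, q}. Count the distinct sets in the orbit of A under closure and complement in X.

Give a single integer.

10

cl via duality: int({s, v, t, u}) = {s}, so X∖{s} = {r, p, v, q, t, u}
Write k for closure, c for complement:
  1. A     = {r, p, q}
  2. kA    = {r, p, v, q, t, u}
  3. cA    = {s, v, t, u}
  4. ckA   = {s}
  5. kcA   = {s, p, v, q, t, u}
  6. kckA  = {s, q, u}
  7. ckcA  = {r}
  8. ckckA = {r, p, v, t}
  9. kckcA = {r, q, u}
  10. ckckcA = {s, p, v, t}
applying k or c yields no new set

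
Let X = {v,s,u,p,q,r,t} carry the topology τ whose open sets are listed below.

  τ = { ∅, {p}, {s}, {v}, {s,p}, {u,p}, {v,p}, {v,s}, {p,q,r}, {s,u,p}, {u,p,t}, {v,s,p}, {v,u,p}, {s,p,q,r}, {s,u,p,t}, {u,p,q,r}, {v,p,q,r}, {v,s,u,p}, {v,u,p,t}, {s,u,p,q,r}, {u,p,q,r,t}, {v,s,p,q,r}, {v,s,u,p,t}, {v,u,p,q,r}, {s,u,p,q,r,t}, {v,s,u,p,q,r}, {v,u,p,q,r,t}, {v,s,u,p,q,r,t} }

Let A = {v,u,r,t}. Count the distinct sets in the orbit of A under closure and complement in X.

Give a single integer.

6

X∖A={s,p,q}, int(X∖A)={s,p}, hence cl(A)={v,u,q,r,t}
Orbit (k=closure, c=complement):
  1. A     = {v,u,r,t}
  2. kA    = {v,u,q,r,t}
  3. cA    = {s,p,q}
  4. ckA   = {s,p}
  5. kcA   = {s,u,p,q,r,t}
  6. ckcA  = {v}
(closed under both — stop)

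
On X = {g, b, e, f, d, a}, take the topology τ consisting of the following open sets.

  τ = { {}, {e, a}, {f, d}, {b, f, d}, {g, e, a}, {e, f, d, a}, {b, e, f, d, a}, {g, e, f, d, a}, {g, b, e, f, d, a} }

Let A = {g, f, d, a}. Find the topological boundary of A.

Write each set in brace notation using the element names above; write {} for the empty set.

{g, b, e, a}

opens ⊆ A: {}, {f, d}; union → int = {f, d}
complement {b, e}; its interior {}; cl(A) = X∖{} = {g, b, e, f, d, a}
boundary = {g, b, e, f, d, a} ∖ {f, d} = {g, b, e, a}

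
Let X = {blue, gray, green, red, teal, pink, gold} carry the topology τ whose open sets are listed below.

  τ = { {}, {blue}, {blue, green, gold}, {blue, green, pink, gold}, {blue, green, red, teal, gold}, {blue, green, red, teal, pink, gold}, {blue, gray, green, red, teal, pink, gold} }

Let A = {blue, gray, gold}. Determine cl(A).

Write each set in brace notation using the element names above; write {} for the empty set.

closure: X∖int(X∖A) = X∖{} = {blue, gray, green, red, teal, pink, gold}

{blue, gray, green, red, teal, pink, gold}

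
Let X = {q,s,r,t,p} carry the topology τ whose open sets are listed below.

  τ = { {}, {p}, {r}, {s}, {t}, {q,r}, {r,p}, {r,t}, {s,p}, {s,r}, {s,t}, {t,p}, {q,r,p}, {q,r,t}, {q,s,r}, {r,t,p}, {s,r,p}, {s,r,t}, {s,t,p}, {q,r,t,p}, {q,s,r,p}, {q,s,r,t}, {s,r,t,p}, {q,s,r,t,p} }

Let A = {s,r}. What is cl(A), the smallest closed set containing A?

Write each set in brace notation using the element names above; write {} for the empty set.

complement {q,t,p}; its interior {t,p}; cl(A) = X∖{t,p} = {q,s,r}

{q,s,r}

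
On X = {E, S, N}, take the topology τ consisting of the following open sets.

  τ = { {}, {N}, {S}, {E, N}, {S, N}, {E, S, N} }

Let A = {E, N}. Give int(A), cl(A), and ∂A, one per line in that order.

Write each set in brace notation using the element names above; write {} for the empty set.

int(A) = {E, N}
cl(A)  = {E, N}
∂A     = {}

opens ⊆ A: {}, {N}, {E, N}; union → int = {E, N}
complement {S}; its interior {S}; cl(A) = X∖{S} = {E, N}
boundary = {E, N} ∖ {E, N} = {}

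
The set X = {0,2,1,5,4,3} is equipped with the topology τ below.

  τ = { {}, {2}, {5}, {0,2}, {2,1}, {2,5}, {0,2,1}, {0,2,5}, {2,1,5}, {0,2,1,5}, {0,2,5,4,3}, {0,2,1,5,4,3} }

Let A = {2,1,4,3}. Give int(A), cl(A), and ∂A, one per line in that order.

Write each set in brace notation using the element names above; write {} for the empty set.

int(A) = {2,1}
cl(A)  = {0,2,1,4,3}
∂A     = {0,4,3}

interior: largest open inside A is {2,1} (from {}, {2}, {2,1})
cl via duality: int({0,5}) = {5}, so X∖{5} = {0,2,1,4,3}
cl∖int = {0,4,3}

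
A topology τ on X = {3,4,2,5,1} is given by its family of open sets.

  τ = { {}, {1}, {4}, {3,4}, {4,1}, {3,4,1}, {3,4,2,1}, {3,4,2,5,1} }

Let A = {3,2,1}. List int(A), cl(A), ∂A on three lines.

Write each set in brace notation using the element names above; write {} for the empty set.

int(A) = {1}
cl(A)  = {3,2,5,1}
∂A     = {3,2,5}

U open, U⊆A: {}, {1}. int(A) = ⋃ = {1}
X∖A={4,5}, int(X∖A)={4}, hence cl(A)={3,2,5,1}
∂A: remove int from cl → {3,2,5}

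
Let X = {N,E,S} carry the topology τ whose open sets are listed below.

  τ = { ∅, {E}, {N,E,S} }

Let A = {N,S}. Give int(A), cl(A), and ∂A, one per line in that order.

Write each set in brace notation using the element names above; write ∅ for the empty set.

U open, U⊆A: ∅. int(A) = ⋃ = ∅
X∖A={E}, int(X∖A)={E}, hence cl(A)={N,S}
∂A: remove int from cl → {N,S}

int(A) = ∅
cl(A)  = {N,S}
∂A     = {N,S}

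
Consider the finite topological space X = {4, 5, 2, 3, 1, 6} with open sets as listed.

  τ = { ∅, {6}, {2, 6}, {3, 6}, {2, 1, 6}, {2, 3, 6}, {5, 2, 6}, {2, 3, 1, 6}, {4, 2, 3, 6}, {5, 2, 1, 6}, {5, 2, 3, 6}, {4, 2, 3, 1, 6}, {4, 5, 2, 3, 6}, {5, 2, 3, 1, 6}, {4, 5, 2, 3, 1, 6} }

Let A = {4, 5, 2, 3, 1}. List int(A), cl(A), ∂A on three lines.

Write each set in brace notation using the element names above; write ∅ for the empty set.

interior: largest open inside A is ∅ (from ∅)
cl via duality: int({6}) = {6}, so X∖{6} = {4, 5, 2, 3, 1}
cl∖int = {4, 5, 2, 3, 1}

int(A) = ∅
cl(A)  = {4, 5, 2, 3, 1}
∂A     = {4, 5, 2, 3, 1}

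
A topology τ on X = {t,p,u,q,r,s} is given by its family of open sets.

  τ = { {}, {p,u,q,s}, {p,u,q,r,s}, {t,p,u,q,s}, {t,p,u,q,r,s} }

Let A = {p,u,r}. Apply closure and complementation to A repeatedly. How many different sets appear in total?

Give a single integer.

complement {t,q,s}; its interior {}; cl(A) = X∖{} = {t,p,u,q,r,s}
With k = closure, c = complement:
  1. A     = {p,u,r}
  2. kA    = {t,p,u,q,r,s}
  3. cA    = {t,q,s}
  4. ckA   = {}
k, c of each give nothing new

4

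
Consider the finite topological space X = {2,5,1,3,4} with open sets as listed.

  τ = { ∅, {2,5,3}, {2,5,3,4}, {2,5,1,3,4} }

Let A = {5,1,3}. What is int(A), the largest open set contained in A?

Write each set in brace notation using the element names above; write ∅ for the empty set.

opens ⊆ A: ∅; union → int = ∅

∅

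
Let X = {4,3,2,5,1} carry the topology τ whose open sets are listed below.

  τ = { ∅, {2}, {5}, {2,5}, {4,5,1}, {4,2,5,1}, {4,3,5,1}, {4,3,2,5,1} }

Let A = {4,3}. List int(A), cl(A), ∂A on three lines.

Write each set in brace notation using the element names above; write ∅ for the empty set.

opens ⊆ A: ∅; union → int = ∅
complement {2,5,1}; its interior {2,5}; cl(A) = X∖{2,5} = {4,3,1}
boundary = {4,3,1} ∖ ∅ = {4,3,1}

int(A) = ∅
cl(A)  = {4,3,1}
∂A     = {4,3,1}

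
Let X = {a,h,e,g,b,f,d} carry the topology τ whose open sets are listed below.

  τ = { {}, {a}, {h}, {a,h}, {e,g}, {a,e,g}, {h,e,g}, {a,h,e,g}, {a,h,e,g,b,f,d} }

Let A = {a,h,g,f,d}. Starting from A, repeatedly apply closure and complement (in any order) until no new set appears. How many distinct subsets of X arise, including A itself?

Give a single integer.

X∖A={e,b}, int(X∖A)={}, hence cl(A)={a,h,e,g,b,f,d}
Orbit (k=closure, c=complement):
  1. A     = {a,h,g,f,d}
  2. kA    = {a,h,e,g,b,f,d}
  3. cA    = {e,b}
  4. ckA   = {}
  5. kcA   = {e,g,b,f,d}
  6. ckcA  = {a,h}
  7. kckcA = {a,h,b,f,d}
  8. ckckcA = {e,g}
(closed under both — stop)

8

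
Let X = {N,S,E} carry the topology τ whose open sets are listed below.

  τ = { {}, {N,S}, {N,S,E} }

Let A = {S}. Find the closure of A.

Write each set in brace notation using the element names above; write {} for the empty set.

X∖A={N,E}, int(X∖A)={}, hence cl(A)={N,S,E}

{N,S,E}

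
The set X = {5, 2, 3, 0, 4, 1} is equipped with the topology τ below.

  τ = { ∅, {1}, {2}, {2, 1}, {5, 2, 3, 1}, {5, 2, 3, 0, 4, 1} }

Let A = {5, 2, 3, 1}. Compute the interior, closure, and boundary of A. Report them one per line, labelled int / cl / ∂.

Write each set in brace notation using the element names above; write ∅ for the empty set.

interior: largest open inside A is {5, 2, 3, 1} (from ∅, {2}, {1}, {2, 1}, {5, 2, 3, 1})
cl via duality: int({0, 4}) = ∅, so X∖∅ = {5, 2, 3, 0, 4, 1}
cl∖int = {0, 4}

int(A) = {5, 2, 3, 1}
cl(A)  = {5, 2, 3, 0, 4, 1}
∂A     = {0, 4}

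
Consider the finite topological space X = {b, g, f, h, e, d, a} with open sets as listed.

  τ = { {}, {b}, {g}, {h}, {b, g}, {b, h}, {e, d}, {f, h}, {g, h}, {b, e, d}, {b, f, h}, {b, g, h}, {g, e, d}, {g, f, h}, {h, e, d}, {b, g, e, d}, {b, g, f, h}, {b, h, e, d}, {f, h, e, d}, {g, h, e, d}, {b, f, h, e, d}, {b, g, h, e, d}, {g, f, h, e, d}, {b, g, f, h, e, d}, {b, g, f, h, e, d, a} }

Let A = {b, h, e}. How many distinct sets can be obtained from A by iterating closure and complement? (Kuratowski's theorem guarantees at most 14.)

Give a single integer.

complement {g, f, d, a}; its interior {g}; cl(A) = X∖{g} = {b, f, h, e, d, a}
With k = closure, c = complement:
  1. A     = {b, h, e}
  2. kA    = {b, f, h, e, d, a}
  3. cA    = {g, f, d, a}
  4. ckA   = {g}
  5. kcA   = {g, f, e, d, a}
  6. kckA  = {g, a}
  7. ckcA  = {b, h}
  8. ckckA = {b, f, h, e, d}
  9. kckcA = {b, f, h, a}
  10. ckckcA = {g, e, d}
  11. kckckcA = {g, e, d, a}
  12. ckckckcA = {b, f, h}
k, c of each give nothing new

12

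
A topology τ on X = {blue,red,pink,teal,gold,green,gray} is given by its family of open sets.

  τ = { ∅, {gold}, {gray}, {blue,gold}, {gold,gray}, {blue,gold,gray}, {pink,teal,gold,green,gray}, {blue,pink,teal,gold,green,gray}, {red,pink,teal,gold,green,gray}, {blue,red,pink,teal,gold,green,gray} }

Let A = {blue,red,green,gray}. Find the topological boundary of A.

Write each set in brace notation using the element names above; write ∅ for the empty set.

{blue,red,pink,teal,green}

open subsets of A: ∅, {gray}; so int(A) = {gray}
closure: X∖int(X∖A) = X∖{gold} = {blue,red,pink,teal,green,gray}
∂A = {blue,red,pink,teal,green,gray} minus {gray} = {blue,red,pink,teal,green}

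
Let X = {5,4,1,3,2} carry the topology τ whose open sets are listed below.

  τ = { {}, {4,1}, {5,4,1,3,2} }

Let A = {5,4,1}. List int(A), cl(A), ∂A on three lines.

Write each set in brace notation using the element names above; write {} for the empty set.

int(A) = {4,1}
cl(A)  = {5,4,1,3,2}
∂A     = {5,3,2}

opens ⊆ A: {}, {4,1}; union → int = {4,1}
complement {3,2}; its interior {}; cl(A) = X∖{} = {5,4,1,3,2}
boundary = {5,4,1,3,2} ∖ {4,1} = {5,3,2}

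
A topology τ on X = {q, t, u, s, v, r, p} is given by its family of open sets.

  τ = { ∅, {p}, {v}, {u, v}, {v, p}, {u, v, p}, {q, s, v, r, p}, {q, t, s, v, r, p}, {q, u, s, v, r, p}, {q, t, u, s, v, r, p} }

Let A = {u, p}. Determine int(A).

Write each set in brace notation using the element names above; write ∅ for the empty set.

{p}

opens ⊆ A: ∅, {p}; union → int = {p}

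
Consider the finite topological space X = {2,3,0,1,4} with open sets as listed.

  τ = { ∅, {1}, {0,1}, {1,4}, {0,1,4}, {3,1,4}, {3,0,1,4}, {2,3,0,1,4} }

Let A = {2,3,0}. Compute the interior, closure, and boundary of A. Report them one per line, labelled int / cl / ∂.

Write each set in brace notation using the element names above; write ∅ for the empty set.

opens ⊆ A: ∅; union → int = ∅
complement {1,4}; its interior {1,4}; cl(A) = X∖{1,4} = {2,3,0}
boundary = {2,3,0} ∖ ∅ = {2,3,0}

int(A) = ∅
cl(A)  = {2,3,0}
∂A     = {2,3,0}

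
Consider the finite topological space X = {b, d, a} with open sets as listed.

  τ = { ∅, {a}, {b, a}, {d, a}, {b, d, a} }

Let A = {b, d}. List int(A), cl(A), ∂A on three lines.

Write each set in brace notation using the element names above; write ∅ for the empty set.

int(A) = ∅
cl(A)  = {b, d}
∂A     = {b, d}

open subsets of A: ∅; so int(A) = ∅
closure: X∖int(X∖A) = X∖{a} = {b, d}
∂A = {b, d} minus ∅ = {b, d}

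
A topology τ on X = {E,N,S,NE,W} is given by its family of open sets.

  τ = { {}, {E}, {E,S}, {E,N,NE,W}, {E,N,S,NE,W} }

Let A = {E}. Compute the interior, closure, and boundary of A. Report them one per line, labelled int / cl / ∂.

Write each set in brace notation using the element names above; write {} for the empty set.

interior: largest open inside A is {E} (from {}, {E})
cl via duality: int({N,S,NE,W}) = {}, so X∖{} = {E,N,S,NE,W}
cl∖int = {N,S,NE,W}

int(A) = {E}
cl(A)  = {E,N,S,NE,W}
∂A     = {N,S,NE,W}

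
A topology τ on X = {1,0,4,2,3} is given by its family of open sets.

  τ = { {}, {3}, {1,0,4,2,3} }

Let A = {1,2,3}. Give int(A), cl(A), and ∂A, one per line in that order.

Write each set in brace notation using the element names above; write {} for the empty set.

U open, U⊆A: {}, {3}. int(A) = ⋃ = {3}
X∖A={0,4}, int(X∖A)={}, hence cl(A)={1,0,4,2,3}
∂A: remove int from cl → {1,0,4,2}

int(A) = {3}
cl(A)  = {1,0,4,2,3}
∂A     = {1,0,4,2}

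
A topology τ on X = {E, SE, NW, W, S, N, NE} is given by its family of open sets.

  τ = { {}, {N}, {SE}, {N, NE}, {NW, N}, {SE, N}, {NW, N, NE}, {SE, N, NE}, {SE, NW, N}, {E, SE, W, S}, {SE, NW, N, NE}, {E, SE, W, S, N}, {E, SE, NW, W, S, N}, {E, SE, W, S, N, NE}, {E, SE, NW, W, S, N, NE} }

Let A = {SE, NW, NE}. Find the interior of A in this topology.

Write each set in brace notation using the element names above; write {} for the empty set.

U open, U⊆A: {}, {SE}. int(A) = ⋃ = {SE}

{SE}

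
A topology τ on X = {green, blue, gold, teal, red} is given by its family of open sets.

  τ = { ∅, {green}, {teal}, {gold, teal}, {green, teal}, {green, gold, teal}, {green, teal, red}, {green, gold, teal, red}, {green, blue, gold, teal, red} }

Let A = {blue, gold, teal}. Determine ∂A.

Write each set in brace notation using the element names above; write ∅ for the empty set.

interior: largest open inside A is {gold, teal} (from ∅, {teal}, {gold, teal})
cl via duality: int({green, red}) = {green}, so X∖{green} = {blue, gold, teal, red}
cl∖int = {blue, red}

{blue, red}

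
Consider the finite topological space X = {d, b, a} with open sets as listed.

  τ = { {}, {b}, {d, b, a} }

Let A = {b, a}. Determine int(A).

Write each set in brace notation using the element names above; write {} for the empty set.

U open, U⊆A: {}, {b}. int(A) = ⋃ = {b}

{b}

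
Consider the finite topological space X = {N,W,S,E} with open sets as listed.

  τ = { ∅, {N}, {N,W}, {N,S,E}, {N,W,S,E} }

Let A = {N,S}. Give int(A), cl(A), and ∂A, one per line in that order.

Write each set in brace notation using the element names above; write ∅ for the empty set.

open subsets of A: ∅, {N}; so int(A) = {N}
closure: X∖int(X∖A) = X∖∅ = {N,W,S,E}
∂A = {N,W,S,E} minus {N} = {W,S,E}

int(A) = {N}
cl(A)  = {N,W,S,E}
∂A     = {W,S,E}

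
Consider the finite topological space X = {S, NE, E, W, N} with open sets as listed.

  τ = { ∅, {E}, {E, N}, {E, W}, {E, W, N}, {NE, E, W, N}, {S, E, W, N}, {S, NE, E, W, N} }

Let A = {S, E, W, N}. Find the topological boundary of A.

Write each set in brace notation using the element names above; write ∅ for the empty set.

open subsets of A: ∅, {E}, {E, N}, {E, W}, {E, W, N}, {S, E, W, N}; so int(A) = {S, E, W, N}
closure: X∖int(X∖A) = X∖∅ = {S, NE, E, W, N}
∂A = {S, NE, E, W, N} minus {S, E, W, N} = {NE}

{NE}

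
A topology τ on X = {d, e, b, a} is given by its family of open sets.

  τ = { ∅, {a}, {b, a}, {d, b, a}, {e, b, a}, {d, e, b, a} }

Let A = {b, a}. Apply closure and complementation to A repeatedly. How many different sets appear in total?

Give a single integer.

4

closure: X∖int(X∖A) = X∖∅ = {d, e, b, a}
Let k=closure and c=complement:
  1. A     = {b, a}
  2. kA    = {d, e, b, a}
  3. cA    = {d, e}
  4. ckA   = ∅
— saturated at 4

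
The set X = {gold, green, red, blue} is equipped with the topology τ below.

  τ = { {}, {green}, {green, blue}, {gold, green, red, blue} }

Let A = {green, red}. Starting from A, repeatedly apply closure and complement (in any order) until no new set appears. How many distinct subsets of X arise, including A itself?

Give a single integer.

cl via duality: int({gold, blue}) = {}, so X∖{} = {gold, green, red, blue}
Write k for closure, c for complement:
  1. A     = {green, red}
  2. kA    = {gold, green, red, blue}
  3. cA    = {gold, blue}
  4. ckA   = {}
  5. kcA   = {gold, red, blue}
  6. ckcA  = {green}
applying k or c yields no new set

6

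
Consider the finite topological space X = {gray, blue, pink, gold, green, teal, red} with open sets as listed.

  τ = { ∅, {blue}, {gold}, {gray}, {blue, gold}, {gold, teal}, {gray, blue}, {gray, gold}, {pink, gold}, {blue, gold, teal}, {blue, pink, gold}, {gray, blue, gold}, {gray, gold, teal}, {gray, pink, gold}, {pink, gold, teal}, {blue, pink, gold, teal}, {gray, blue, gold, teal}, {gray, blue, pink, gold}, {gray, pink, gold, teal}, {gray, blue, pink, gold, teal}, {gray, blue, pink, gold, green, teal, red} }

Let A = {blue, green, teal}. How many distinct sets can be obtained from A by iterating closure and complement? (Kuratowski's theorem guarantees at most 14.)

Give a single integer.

8

X∖A={gray, pink, gold, red}, int(X∖A)={gray, pink, gold}, hence cl(A)={blue, green, teal, red}
Orbit (k=closure, c=complement):
  1. A     = {blue, green, teal}
  2. kA    = {blue, green, teal, red}
  3. cA    = {gray, pink, gold, red}
  4. ckA   = {gray, pink, gold}
  5. kcA   = {gray, pink, gold, green, teal, red}
  6. ckcA  = {blue}
  7. kckcA = {blue, green, red}
  8. ckckcA = {gray, pink, gold, teal}
(closed under both — stop)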